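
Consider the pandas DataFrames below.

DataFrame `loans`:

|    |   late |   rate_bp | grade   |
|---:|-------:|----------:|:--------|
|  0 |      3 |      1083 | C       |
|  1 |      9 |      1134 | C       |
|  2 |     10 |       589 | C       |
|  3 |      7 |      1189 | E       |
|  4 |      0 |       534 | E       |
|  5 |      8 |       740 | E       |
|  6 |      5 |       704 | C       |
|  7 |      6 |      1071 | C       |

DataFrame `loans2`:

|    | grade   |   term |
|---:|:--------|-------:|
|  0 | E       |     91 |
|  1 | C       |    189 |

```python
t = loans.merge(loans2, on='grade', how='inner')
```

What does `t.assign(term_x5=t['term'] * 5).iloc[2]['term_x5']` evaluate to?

merge on 'grade' (how='inner') → 8 rows:
   late  rate_bp grade  term
0     3     1083     C   189
1     9     1134     C   189
2    10      589     C   189
3     7     1189     E    91
4     0      534     E    91
5     8      740     E    91
6     5      704     C   189
7     6     1071     C   189
add column term_x5 = t['term'] * 5:
   late  rate_bp grade  term  term_x5
0     3     1083     C   189      945
1     9     1134     C   189      945
2    10      589     C   189      945
3     7     1189     E    91      455
4     0      534     E    91      455
5     8      740     E    91      455
6     5      704     C   189      945
7     6     1071     C   189      945
value at position 2, column 'term_x5' → 945

945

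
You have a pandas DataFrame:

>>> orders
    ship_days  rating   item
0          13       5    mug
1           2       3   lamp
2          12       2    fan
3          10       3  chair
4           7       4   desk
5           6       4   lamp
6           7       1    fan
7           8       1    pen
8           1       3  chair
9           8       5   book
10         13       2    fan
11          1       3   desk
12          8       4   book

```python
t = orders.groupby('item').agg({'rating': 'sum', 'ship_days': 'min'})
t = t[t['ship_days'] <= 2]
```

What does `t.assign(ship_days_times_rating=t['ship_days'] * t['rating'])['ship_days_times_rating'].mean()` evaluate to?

9.0

group by item: sum(rating), min(ship_days):
       rating  ship_days
item                    
book        9          8
chair       6          1
desk        7          1
fan         5          7
lamp        7          2
mug         5         13
pen         1          8
filter rows where ship_days <= 2:
       rating  ship_days
item                    
chair       6          1
desk        7          1
lamp        7          2
add column ship_days_times_rating = t['ship_days'] * t['rating']:
       rating  ship_days  ship_days_times_rating
item                                            
chair       6          1                       6
desk        7          1                       7
lamp        7          2                      14
Then the mean of column 'ship_days_times_rating': 9.0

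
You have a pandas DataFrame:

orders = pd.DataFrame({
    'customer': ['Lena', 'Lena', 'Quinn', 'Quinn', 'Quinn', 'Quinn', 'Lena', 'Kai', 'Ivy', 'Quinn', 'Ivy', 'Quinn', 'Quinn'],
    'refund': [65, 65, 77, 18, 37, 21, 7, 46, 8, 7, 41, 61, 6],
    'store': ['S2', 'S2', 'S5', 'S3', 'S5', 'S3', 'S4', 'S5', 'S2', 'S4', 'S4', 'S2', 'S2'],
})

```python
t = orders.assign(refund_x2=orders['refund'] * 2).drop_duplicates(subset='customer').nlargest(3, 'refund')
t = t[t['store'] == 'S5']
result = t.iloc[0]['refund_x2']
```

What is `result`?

154

add column refund_x2 = orders['refund'] * 2:
   customer  refund store  refund_x2
0      Lena      65    S2        130
1      Lena      65    S2        130
2     Quinn      77    S5        154
3     Quinn      18    S3         36
4     Quinn      37    S5         74
5     Quinn      21    S3         42
6      Lena       7    S4         14
7       Kai      46    S5         92
8       Ivy       8    S2         16
9     Quinn       7    S4         14
10      Ivy      41    S4         82
11    Quinn      61    S2        122
12    Quinn       6    S2         12
drop duplicate customer (keep=first):
  customer  refund store  refund_x2
0     Lena      65    S2        130
2    Quinn      77    S5        154
7      Kai      46    S5         92
8      Ivy       8    S2         16
take 3 rows with largest refund:
  customer  refund store  refund_x2
2    Quinn      77    S5        154
0     Lena      65    S2        130
7      Kai      46    S5         92
filter rows where store == 'S5':
  customer  refund store  refund_x2
2    Quinn      77    S5        154
7      Kai      46    S5         92
Then the value at position 0, column 'refund_x2': 154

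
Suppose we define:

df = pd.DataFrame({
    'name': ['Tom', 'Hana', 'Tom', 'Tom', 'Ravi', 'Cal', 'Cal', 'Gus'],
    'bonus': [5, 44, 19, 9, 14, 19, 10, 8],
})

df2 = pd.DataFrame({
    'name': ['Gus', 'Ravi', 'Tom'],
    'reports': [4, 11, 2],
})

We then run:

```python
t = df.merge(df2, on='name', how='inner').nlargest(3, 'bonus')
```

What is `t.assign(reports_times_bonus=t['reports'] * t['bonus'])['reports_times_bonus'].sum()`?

210

merge on 'name' (how='inner') → 5 rows:
   name  bonus  reports
0   Tom      5        2
1   Tom     19        2
2   Tom      9        2
3  Ravi     14       11
4   Gus      8        4
take 3 rows with largest bonus:
   name  bonus  reports
1   Tom     19        2
3  Ravi     14       11
2   Tom      9        2
add column reports_times_bonus = t['reports'] * t['bonus']:
   name  bonus  reports  reports_times_bonus
1   Tom     19        2                   38
3  Ravi     14       11                  154
2   Tom      9        2                   18
So sum() = 210.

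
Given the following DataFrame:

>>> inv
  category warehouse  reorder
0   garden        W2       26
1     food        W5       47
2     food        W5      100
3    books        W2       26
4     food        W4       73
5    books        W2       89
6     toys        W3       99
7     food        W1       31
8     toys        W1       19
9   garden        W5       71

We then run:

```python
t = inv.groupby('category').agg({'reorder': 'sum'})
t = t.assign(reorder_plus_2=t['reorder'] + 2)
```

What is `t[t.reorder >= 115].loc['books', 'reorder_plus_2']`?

group by category, sum of reorder:
          reorder
category         
books         115
food          251
garden         97
toys          118
add column reorder_plus_2 = t['reorder'] + 2:
          reorder  reorder_plus_2
category                         
books         115             117
food          251             253
garden         97              99
toys          118             120
filter rows where reorder >= 115:
          reorder  reorder_plus_2
category                         
books         115             117
food          251             253
toys          118             120
So loc['books', 'reorder_plus_2'] = 117.

117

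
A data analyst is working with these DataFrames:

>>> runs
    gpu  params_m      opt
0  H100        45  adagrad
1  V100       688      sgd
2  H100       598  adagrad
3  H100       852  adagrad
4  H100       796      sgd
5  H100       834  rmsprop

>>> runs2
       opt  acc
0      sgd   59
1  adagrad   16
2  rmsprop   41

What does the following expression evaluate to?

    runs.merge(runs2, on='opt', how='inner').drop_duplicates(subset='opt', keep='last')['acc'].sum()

116

merge on 'opt' (how='inner') → 6 rows:
    gpu  params_m      opt  acc
0  H100        45  adagrad   16
1  V100       688      sgd   59
2  H100       598  adagrad   16
3  H100       852  adagrad   16
4  H100       796      sgd   59
5  H100       834  rmsprop   41
drop duplicate opt (keep=last):
    gpu  params_m      opt  acc
3  H100       852  adagrad   16
4  H100       796      sgd   59
5  H100       834  rmsprop   41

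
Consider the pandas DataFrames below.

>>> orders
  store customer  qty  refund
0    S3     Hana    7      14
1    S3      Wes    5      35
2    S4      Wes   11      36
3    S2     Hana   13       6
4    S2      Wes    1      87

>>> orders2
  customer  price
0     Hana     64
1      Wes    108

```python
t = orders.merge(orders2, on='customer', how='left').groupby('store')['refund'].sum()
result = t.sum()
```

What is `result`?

178

merge on 'customer' (how='left') → 5 rows:
  store customer  qty  refund  price
0    S3     Hana    7      14     64
1    S3      Wes    5      35    108
2    S4      Wes   11      36    108
3    S2     Hana   13       6     64
4    S2      Wes    1      87    108
group by store, sum of refund:
store
S2    93
S3    49
S4    36
Name: refund, dtype: int64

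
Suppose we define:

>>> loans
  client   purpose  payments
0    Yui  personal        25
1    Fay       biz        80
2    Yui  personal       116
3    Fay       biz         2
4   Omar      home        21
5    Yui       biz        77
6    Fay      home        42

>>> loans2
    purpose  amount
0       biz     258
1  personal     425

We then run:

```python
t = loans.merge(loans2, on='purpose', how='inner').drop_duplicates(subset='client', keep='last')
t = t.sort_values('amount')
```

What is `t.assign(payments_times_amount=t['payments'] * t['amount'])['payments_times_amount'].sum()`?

20382

merge on 'purpose' (how='inner') → 5 rows:
  client   purpose  payments  amount
0    Yui  personal        25     425
1    Fay       biz        80     258
2    Yui  personal       116     425
3    Fay       biz         2     258
4    Yui       biz        77     258
drop duplicate client (keep=last):
  client purpose  payments  amount
3    Fay     biz         2     258
4    Yui     biz        77     258
sort by amount:
  client purpose  payments  amount
3    Fay     biz         2     258
4    Yui     biz        77     258
add column payments_times_amount = t['payments'] * t['amount']:
  client purpose  payments  amount  payments_times_amount
3    Fay     biz         2     258                    516
4    Yui     biz        77     258                  19866
Finally, sum of column 'payments_times_amount' = 20382.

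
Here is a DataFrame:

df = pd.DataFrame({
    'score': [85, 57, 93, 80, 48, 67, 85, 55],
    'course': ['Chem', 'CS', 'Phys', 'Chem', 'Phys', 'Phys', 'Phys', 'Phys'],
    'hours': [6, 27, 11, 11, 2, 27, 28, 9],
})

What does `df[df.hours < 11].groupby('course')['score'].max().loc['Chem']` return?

filter rows where hours < 11:
   score course  hours
0     85   Chem      6
4     48   Phys      2
7     55   Phys      9
group by course, max of score:
course
Chem    85
Phys    55
Name: score, dtype: int64

85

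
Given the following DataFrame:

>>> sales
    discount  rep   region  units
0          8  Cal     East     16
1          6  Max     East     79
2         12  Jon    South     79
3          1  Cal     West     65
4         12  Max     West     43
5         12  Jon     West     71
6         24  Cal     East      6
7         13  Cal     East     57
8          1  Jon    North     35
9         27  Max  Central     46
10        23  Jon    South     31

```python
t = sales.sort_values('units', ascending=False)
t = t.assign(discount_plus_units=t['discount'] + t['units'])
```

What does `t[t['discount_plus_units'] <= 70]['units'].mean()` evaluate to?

36.1428571429

sort by units descending:
    discount  rep   region  units
1          6  Max     East     79
2         12  Jon    South     79
5         12  Jon     West     71
3          1  Cal     West     65
7         13  Cal     East     57
9         27  Max  Central     46
4         12  Max     West     43
8          1  Jon    North     35
10        23  Jon    South     31
0          8  Cal     East     16
6         24  Cal     East      6
add column discount_plus_units = t['discount'] + t['units']:
    discount  rep   region  units  discount_plus_units
1          6  Max     East     79                   85
2         12  Jon    South     79                   91
5         12  Jon     West     71                   83
3          1  Cal     West     65                   66
7         13  Cal     East     57                   70
9         27  Max  Central     46                   73
4         12  Max     West     43                   55
8          1  Jon    North     35                   36
10        23  Jon    South     31                   54
0          8  Cal     East     16                   24
6         24  Cal     East      6                   30
filter rows where discount_plus_units <= 70:
    discount  rep region  units  discount_plus_units
3          1  Cal   West     65                   66
7         13  Cal   East     57                   70
4         12  Max   West     43                   55
8          1  Jon  North     35                   36
10        23  Jon  South     31                   54
0          8  Cal   East     16                   24
6         24  Cal   East      6                   30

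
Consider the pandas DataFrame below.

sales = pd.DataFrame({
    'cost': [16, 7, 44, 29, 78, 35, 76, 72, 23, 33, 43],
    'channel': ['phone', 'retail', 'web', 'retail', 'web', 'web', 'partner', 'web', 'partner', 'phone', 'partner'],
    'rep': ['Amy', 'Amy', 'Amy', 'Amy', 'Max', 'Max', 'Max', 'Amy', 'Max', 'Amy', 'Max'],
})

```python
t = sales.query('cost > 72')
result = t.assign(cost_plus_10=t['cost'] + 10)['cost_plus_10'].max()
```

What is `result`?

filter rows where cost > 72:
   cost  channel  rep
4    78      web  Max
6    76  partner  Max
add column cost_plus_10 = t['cost'] + 10:
   cost  channel  rep  cost_plus_10
4    78      web  Max            88
6    76  partner  Max            86
The max of column 'cost_plus_10' is 88.

88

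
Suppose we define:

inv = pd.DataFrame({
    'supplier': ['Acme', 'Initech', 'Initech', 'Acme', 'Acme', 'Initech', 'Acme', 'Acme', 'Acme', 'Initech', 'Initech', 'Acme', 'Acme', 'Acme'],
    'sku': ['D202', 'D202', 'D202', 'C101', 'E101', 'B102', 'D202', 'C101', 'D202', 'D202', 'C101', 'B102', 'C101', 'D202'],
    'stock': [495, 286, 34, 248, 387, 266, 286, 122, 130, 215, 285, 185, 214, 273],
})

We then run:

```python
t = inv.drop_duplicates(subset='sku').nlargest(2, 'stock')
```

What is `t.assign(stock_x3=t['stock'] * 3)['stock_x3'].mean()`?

1323.0

drop duplicate sku (keep=first):
  supplier   sku  stock
0     Acme  D202    495
3     Acme  C101    248
4     Acme  E101    387
5  Initech  B102    266
take 2 rows with largest stock:
  supplier   sku  stock
0     Acme  D202    495
4     Acme  E101    387
add column stock_x3 = t['stock'] * 3:
  supplier   sku  stock  stock_x3
0     Acme  D202    495      1485
4     Acme  E101    387      1161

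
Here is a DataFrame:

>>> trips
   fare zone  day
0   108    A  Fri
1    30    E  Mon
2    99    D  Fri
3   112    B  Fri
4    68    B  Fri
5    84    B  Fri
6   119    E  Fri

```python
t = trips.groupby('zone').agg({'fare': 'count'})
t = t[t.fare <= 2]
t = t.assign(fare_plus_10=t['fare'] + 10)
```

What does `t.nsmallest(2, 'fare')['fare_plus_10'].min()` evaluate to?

11

group by zone, count of fare:
      fare
zone      
A        1
B        3
D        1
E        2
filter rows where fare <= 2:
      fare
zone      
A        1
D        1
E        2
add column fare_plus_10 = t['fare'] + 10:
      fare  fare_plus_10
zone                    
A        1            11
D        1            11
E        2            12
take 2 rows with smallest fare:
      fare  fare_plus_10
zone                    
A        1            11
D        1            11
So min() = 11.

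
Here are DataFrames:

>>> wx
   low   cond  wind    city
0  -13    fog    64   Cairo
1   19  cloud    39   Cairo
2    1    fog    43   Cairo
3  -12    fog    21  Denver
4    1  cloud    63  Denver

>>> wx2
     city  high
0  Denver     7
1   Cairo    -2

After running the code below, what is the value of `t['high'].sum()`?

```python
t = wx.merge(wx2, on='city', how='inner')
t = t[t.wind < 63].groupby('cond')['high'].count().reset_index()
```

merge on 'city' (how='inner') → 5 rows:
   low   cond  wind    city  high
0  -13    fog    64   Cairo    -2
1   19  cloud    39   Cairo    -2
2    1    fog    43   Cairo    -2
3  -12    fog    21  Denver     7
4    1  cloud    63  Denver     7
filter rows where wind < 63:
   low   cond  wind    city  high
1   19  cloud    39   Cairo    -2
2    1    fog    43   Cairo    -2
3  -12    fog    21  Denver     7
group by cond, count of high:
cond
cloud    1
fog      2
Name: high, dtype: int64
reset_index():
    cond  high
0  cloud     1
1    fog     2

3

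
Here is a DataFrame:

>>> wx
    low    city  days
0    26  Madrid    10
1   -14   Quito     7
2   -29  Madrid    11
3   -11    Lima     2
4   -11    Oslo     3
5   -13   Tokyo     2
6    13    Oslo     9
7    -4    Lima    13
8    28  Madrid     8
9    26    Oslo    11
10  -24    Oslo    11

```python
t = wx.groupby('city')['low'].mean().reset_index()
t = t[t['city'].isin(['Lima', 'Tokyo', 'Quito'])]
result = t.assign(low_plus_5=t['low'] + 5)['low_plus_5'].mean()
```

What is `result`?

-6.5

group by city, mean of low:
city
Lima      -7.500000
Madrid     8.333333
Oslo       1.000000
Quito    -14.000000
Tokyo    -13.000000
Name: low, dtype: float64
reset_index():
     city        low
0    Lima  -7.500000
1  Madrid   8.333333
2    Oslo   1.000000
3   Quito -14.000000
4   Tokyo -13.000000
filter rows where city in ['Lima', 'Tokyo', 'Quito']:
    city   low
0   Lima  -7.5
3  Quito -14.0
4  Tokyo -13.0
add column low_plus_5 = t['low'] + 5:
    city   low  low_plus_5
0   Lima  -7.5        -2.5
3  Quito -14.0        -9.0
4  Tokyo -13.0        -8.0
Finally, mean of column 'low_plus_5' = -6.5.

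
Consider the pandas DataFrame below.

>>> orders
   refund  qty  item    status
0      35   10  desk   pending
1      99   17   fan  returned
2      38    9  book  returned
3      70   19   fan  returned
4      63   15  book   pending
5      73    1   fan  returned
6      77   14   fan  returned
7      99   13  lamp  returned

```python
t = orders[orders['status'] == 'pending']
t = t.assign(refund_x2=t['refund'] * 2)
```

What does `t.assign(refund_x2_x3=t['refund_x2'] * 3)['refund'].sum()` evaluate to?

98

filter rows where status == 'pending':
   refund  qty  item   status
0      35   10  desk  pending
4      63   15  book  pending
add column refund_x2 = t['refund'] * 2:
   refund  qty  item   status  refund_x2
0      35   10  desk  pending         70
4      63   15  book  pending        126
add column refund_x2_x3 = t['refund_x2'] * 3:
   refund  qty  item   status  refund_x2  refund_x2_x3
0      35   10  desk  pending         70           210
4      63   15  book  pending        126           378
So sum() = 98.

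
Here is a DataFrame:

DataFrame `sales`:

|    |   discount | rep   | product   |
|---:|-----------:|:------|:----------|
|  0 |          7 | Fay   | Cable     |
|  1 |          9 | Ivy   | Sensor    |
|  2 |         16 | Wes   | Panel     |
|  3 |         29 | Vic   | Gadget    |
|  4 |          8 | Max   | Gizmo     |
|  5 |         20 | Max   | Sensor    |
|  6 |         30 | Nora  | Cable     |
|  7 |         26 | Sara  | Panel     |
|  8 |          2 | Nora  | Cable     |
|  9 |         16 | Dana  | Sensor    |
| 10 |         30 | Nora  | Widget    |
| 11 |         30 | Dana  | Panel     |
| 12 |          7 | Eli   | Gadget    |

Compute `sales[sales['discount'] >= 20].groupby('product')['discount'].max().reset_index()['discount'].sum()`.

filter rows where discount >= 20:
    discount   rep product
3         29   Vic  Gadget
5         20   Max  Sensor
6         30  Nora   Cable
7         26  Sara   Panel
10        30  Nora  Widget
11        30  Dana   Panel
group by product, max of discount:
product
Cable     30
Gadget    29
Panel     30
Sensor    20
Widget    30
Name: discount, dtype: int64
reset_index():
  product  discount
0   Cable        30
1  Gadget        29
2   Panel        30
3  Sensor        20
4  Widget        30

139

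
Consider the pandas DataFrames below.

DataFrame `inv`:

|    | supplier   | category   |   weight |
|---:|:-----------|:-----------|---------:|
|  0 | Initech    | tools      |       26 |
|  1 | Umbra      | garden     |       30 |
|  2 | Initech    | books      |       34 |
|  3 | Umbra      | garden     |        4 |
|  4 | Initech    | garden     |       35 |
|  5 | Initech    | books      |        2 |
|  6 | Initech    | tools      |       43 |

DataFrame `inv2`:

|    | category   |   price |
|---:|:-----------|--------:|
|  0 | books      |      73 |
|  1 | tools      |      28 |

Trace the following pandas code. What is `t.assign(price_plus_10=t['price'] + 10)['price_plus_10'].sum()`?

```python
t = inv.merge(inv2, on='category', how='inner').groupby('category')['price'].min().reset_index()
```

merge on 'category' (how='inner') → 4 rows:
  supplier category  weight  price
0  Initech    tools      26     28
1  Initech    books      34     73
2  Initech    books       2     73
3  Initech    tools      43     28
group by category, min of price:
category
books    73
tools    28
Name: price, dtype: int64
reset_index():
  category  price
0    books     73
1    tools     28
add column price_plus_10 = t['price'] + 10:
  category  price  price_plus_10
0    books     73             83
1    tools     28             38
Finally, sum of column 'price_plus_10' = 121.

121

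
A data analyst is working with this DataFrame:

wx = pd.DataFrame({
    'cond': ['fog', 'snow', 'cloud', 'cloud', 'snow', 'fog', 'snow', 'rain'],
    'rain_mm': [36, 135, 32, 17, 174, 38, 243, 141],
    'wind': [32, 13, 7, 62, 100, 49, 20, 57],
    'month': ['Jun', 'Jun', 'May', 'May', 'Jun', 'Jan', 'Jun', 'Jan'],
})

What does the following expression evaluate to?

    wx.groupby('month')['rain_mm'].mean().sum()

group by month, mean of rain_mm:
month
Jan     89.5
Jun    147.0
May     24.5
Name: rain_mm, dtype: float64

261.0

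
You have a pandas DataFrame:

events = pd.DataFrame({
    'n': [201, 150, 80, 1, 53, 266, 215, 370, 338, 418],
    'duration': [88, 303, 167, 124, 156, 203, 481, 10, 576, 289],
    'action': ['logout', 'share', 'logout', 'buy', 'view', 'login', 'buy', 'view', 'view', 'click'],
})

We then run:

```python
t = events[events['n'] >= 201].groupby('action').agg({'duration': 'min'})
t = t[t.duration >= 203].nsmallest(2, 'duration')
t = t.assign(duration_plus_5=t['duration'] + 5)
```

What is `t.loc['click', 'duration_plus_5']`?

filter rows where n >= 201:
     n  duration  action
0  201        88  logout
5  266       203   login
6  215       481     buy
7  370        10    view
8  338       576    view
9  418       289   click
group by action, min of duration:
        duration
action          
buy          481
click        289
login        203
logout        88
view          10
filter rows where duration >= 203:
        duration
action          
buy          481
click        289
login        203
take 2 rows with smallest duration:
        duration
action          
login        203
click        289
add column duration_plus_5 = t['duration'] + 5:
        duration  duration_plus_5
action                           
login        203              208
click        289              294
Taking the value at row 'click', column 'duration_plus_5' gives 294.

294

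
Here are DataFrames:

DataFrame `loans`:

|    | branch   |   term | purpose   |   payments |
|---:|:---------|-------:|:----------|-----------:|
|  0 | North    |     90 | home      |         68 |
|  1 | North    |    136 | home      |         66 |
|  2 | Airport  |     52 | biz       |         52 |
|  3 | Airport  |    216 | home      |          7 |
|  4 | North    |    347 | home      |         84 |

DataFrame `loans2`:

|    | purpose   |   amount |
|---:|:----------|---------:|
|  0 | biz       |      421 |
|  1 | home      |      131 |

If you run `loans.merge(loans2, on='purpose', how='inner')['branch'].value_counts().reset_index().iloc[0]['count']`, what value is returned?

merge on 'purpose' (how='inner') → 5 rows:
    branch  term purpose  payments  amount
0    North    90    home        68     131
1    North   136    home        66     131
2  Airport    52     biz        52     421
3  Airport   216    home         7     131
4    North   347    home        84     131
value_counts of branch:
branch
North      3
Airport    2
Name: count, dtype: int64
reset_index():
    branch  count
0    North      3
1  Airport      2
Hence 3.

3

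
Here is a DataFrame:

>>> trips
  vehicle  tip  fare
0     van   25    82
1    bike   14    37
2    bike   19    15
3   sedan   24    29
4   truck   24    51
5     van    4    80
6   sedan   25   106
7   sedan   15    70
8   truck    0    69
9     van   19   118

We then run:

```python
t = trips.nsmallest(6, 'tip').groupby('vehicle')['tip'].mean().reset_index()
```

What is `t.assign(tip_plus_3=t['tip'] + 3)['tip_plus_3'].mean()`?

13.75

take 6 rows with smallest tip:
  vehicle  tip  fare
8   truck    0    69
5     van    4    80
1    bike   14    37
7   sedan   15    70
2    bike   19    15
9     van   19   118
group by vehicle, mean of tip:
vehicle
bike     16.5
sedan    15.0
truck     0.0
van      11.5
Name: tip, dtype: float64
reset_index():
  vehicle   tip
0    bike  16.5
1   sedan  15.0
2   truck   0.0
3     van  11.5
add column tip_plus_3 = t['tip'] + 3:
  vehicle   tip  tip_plus_3
0    bike  16.5        19.5
1   sedan  15.0        18.0
2   truck   0.0         3.0
3     van  11.5        14.5
mean of column 'tip_plus_3' → 13.75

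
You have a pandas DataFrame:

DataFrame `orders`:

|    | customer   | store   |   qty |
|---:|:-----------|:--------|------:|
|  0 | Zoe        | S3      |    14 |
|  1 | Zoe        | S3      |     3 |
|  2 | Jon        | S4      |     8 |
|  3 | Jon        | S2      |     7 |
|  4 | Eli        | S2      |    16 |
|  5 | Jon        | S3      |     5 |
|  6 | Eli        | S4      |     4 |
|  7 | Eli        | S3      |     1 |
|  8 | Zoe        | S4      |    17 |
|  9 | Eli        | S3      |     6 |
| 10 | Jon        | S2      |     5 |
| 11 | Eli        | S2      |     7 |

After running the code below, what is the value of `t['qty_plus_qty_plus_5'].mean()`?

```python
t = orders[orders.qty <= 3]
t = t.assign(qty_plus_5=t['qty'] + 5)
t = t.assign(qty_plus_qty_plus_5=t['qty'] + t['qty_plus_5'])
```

9.0

filter rows where qty <= 3:
  customer store  qty
1      Zoe    S3    3
7      Eli    S3    1
add column qty_plus_5 = t['qty'] + 5:
  customer store  qty  qty_plus_5
1      Zoe    S3    3           8
7      Eli    S3    1           6
add column qty_plus_qty_plus_5 = t['qty'] + t['qty_plus_5']:
  customer store  qty  qty_plus_5  qty_plus_qty_plus_5
1      Zoe    S3    3           8                   11
7      Eli    S3    1           6                    7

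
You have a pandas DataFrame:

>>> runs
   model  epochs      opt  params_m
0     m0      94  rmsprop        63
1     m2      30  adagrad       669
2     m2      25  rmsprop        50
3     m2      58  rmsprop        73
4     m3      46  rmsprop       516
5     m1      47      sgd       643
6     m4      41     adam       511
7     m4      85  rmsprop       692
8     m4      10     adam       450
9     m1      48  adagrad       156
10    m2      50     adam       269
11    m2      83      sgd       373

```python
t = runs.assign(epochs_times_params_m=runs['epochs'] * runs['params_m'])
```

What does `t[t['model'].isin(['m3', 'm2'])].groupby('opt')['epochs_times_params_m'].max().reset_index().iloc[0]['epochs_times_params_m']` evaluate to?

20070

add column epochs_times_params_m = runs['epochs'] * runs['params_m']:
   model  epochs      opt  params_m  epochs_times_params_m
0     m0      94  rmsprop        63                   5922
1     m2      30  adagrad       669                  20070
2     m2      25  rmsprop        50                   1250
3     m2      58  rmsprop        73                   4234
4     m3      46  rmsprop       516                  23736
5     m1      47      sgd       643                  30221
6     m4      41     adam       511                  20951
7     m4      85  rmsprop       692                  58820
8     m4      10     adam       450                   4500
9     m1      48  adagrad       156                   7488
10    m2      50     adam       269                  13450
11    m2      83      sgd       373                  30959
filter rows where model in ['m3', 'm2']:
   model  epochs      opt  params_m  epochs_times_params_m
1     m2      30  adagrad       669                  20070
2     m2      25  rmsprop        50                   1250
3     m2      58  rmsprop        73                   4234
4     m3      46  rmsprop       516                  23736
10    m2      50     adam       269                  13450
11    m2      83      sgd       373                  30959
group by opt, max of epochs_times_params_m:
opt
adagrad    20070
adam       13450
rmsprop    23736
sgd        30959
Name: epochs_times_params_m, dtype: int64
reset_index():
       opt  epochs_times_params_m
0  adagrad                  20070
1     adam                  13450
2  rmsprop                  23736
3      sgd                  30959
So iloc[0]['epochs_times_params_m'] = 20070.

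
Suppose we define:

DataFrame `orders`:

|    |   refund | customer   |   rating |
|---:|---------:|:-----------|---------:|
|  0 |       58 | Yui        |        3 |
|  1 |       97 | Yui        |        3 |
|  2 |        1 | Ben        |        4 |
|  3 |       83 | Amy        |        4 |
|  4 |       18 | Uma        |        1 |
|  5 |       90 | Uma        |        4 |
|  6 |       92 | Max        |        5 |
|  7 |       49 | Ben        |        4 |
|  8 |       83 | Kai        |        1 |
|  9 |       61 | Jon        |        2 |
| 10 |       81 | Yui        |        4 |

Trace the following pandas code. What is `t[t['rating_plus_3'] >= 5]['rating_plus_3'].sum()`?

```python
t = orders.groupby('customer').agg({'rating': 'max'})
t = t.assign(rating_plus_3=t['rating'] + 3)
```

41

group by customer, max of rating:
          rating
customer        
Amy            4
Ben            4
Jon            2
Kai            1
Max            5
Uma            4
Yui            4
add column rating_plus_3 = t['rating'] + 3:
          rating  rating_plus_3
customer                       
Amy            4              7
Ben            4              7
Jon            2              5
Kai            1              4
Max            5              8
Uma            4              7
Yui            4              7
filter rows where rating_plus_3 >= 5:
          rating  rating_plus_3
customer                       
Amy            4              7
Ben            4              7
Jon            2              5
Max            5              8
Uma            4              7
Yui            4              7
Taking the sum of column 'rating_plus_3' gives 41.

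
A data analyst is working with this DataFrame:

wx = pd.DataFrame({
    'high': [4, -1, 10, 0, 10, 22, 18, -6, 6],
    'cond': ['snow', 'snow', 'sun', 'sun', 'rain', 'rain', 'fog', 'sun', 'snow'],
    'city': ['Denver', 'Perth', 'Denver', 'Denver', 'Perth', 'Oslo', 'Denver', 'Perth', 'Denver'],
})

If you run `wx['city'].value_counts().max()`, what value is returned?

5

value_counts of city:
city
Denver    5
Perth     3
Oslo      1
Name: count, dtype: int64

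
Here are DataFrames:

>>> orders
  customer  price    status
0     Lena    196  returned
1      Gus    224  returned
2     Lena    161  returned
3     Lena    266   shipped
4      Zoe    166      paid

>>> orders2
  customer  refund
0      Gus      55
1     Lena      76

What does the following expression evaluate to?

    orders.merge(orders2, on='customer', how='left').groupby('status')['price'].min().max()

266

merge on 'customer' (how='left') → 5 rows:
  customer  price    status  refund
0     Lena    196  returned    76.0
1      Gus    224  returned    55.0
2     Lena    161  returned    76.0
3     Lena    266   shipped    76.0
4      Zoe    166      paid     NaN
group by status, min of price:
status
paid        166
returned    161
shipped     266
Name: price, dtype: int64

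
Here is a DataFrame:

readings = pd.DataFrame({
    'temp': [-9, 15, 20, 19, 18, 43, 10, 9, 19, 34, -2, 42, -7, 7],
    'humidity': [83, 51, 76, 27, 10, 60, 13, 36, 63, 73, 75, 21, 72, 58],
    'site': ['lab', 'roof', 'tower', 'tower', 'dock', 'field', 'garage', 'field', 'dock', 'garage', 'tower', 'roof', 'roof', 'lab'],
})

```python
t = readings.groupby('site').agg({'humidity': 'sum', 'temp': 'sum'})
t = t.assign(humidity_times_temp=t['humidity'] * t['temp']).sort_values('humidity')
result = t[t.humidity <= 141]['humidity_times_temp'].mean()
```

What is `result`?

group by site: sum(humidity), sum(temp):
        humidity  temp
site                  
dock          73    37
field         96    52
garage        86    44
lab          141    -2
roof         144    50
tower        178    37
add column humidity_times_temp = t['humidity'] * t['temp']:
        humidity  temp  humidity_times_temp
site                                       
dock          73    37                 2701
field         96    52                 4992
garage        86    44                 3784
lab          141    -2                 -282
roof         144    50                 7200
tower        178    37                 6586
sort by humidity:
        humidity  temp  humidity_times_temp
site                                       
dock          73    37                 2701
garage        86    44                 3784
field         96    52                 4992
lab          141    -2                 -282
roof         144    50                 7200
tower        178    37                 6586
filter rows where humidity <= 141:
        humidity  temp  humidity_times_temp
site                                       
dock          73    37                 2701
garage        86    44                 3784
field         96    52                 4992
lab          141    -2                 -282

2798.75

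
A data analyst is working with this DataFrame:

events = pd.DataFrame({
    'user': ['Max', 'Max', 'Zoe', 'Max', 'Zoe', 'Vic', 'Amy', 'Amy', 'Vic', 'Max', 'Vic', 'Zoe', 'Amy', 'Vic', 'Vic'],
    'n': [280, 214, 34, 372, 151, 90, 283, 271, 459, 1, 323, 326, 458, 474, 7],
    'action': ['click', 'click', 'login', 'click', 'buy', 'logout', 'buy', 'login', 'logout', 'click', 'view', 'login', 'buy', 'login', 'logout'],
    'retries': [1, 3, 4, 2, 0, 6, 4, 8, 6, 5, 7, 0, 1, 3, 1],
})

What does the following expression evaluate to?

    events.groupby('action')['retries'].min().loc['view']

7

group by action, min of retries:
action
buy       0
click     1
login     0
logout    1
view      7
Name: retries, dtype: int64
Then the value at index 'view': 7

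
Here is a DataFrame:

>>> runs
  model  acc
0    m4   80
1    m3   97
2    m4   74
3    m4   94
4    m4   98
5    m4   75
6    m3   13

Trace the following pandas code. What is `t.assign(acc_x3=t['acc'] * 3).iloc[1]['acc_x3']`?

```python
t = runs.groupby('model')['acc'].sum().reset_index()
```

group by model, sum of acc:
model
m3    110
m4    421
Name: acc, dtype: int64
reset_index():
  model  acc
0    m3  110
1    m4  421
add column acc_x3 = t['acc'] * 3:
  model  acc  acc_x3
0    m3  110     330
1    m4  421    1263
Taking the value at position 1, column 'acc_x3' gives 1263.

1263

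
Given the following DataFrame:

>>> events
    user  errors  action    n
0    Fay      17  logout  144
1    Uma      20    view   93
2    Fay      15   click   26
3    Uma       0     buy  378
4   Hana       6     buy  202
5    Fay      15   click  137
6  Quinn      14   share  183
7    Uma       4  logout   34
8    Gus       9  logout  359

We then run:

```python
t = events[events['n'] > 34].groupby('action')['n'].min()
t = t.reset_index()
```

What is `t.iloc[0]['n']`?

filter rows where n > 34:
    user  errors  action    n
0    Fay      17  logout  144
1    Uma      20    view   93
3    Uma       0     buy  378
4   Hana       6     buy  202
5    Fay      15   click  137
6  Quinn      14   share  183
8    Gus       9  logout  359
group by action, min of n:
action
buy       202
click     137
logout    144
share     183
view       93
Name: n, dtype: int64
reset_index():
   action    n
0     buy  202
1   click  137
2  logout  144
3   share  183
4    view   93

202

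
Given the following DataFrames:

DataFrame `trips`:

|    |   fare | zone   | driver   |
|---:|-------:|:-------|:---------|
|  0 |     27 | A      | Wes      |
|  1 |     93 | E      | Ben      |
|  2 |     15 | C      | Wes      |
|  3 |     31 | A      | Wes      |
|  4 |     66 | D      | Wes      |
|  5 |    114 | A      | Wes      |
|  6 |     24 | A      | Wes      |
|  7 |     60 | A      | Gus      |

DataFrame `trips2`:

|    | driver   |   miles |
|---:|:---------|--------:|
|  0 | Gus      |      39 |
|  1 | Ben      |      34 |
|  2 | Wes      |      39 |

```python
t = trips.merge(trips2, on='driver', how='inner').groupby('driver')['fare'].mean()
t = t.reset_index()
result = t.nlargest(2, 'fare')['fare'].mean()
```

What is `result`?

merge on 'driver' (how='inner') → 8 rows:
   fare zone driver  miles
0    27    A    Wes     39
1    93    E    Ben     34
2    15    C    Wes     39
3    31    A    Wes     39
4    66    D    Wes     39
5   114    A    Wes     39
6    24    A    Wes     39
7    60    A    Gus     39
group by driver, mean of fare:
driver
Ben    93.000000
Gus    60.000000
Wes    46.166667
Name: fare, dtype: float64
reset_index():
  driver       fare
0    Ben  93.000000
1    Gus  60.000000
2    Wes  46.166667
take 2 rows with largest fare:
  driver  fare
0    Ben  93.0
1    Gus  60.0
So mean() = 76.5.

76.5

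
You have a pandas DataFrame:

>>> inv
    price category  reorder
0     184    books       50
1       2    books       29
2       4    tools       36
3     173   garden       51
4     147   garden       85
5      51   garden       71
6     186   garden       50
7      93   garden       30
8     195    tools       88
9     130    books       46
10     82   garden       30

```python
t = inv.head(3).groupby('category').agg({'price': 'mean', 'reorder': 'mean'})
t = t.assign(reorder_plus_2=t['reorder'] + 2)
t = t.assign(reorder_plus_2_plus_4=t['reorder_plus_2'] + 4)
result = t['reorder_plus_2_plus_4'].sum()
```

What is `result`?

87.5

take first 3 rows:
   price category  reorder
0    184    books       50
1      2    books       29
2      4    tools       36
group by category: mean(price), mean(reorder):
          price  reorder
category                
books      93.0     39.5
tools       4.0     36.0
add column reorder_plus_2 = t['reorder'] + 2:
          price  reorder  reorder_plus_2
category                                
books      93.0     39.5            41.5
tools       4.0     36.0            38.0
add column reorder_plus_2_plus_4 = t['reorder_plus_2'] + 4:
          price  reorder  reorder_plus_2  reorder_plus_2_plus_4
category                                                       
books      93.0     39.5            41.5                   45.5
tools       4.0     36.0            38.0                   42.0
sum of column 'reorder_plus_2_plus_4' → 87.5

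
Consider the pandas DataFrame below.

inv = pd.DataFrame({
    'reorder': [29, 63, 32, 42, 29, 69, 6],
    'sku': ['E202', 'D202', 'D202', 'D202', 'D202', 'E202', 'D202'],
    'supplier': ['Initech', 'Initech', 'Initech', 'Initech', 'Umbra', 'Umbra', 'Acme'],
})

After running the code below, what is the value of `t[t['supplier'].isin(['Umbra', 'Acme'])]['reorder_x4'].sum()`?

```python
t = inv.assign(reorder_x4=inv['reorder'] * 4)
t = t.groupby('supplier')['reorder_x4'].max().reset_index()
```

300

add column reorder_x4 = inv['reorder'] * 4:
   reorder   sku supplier  reorder_x4
0       29  E202  Initech         116
1       63  D202  Initech         252
2       32  D202  Initech         128
3       42  D202  Initech         168
4       29  D202    Umbra         116
5       69  E202    Umbra         276
6        6  D202     Acme          24
group by supplier, max of reorder_x4:
supplier
Acme        24
Initech    252
Umbra      276
Name: reorder_x4, dtype: int64
reset_index():
  supplier  reorder_x4
0     Acme          24
1  Initech         252
2    Umbra         276
filter rows where supplier in ['Umbra', 'Acme']:
  supplier  reorder_x4
0     Acme          24
2    Umbra         276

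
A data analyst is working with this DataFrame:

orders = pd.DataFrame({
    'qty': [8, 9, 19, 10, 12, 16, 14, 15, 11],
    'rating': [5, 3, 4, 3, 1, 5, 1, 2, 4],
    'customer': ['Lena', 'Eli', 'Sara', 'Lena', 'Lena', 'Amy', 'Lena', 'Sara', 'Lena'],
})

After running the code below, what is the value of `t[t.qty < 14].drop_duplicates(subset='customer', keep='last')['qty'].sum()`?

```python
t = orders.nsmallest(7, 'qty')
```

take 7 rows with smallest qty:
   qty  rating customer
0    8       5     Lena
1    9       3      Eli
3   10       3     Lena
8   11       4     Lena
4   12       1     Lena
6   14       1     Lena
7   15       2     Sara
filter rows where qty < 14:
   qty  rating customer
0    8       5     Lena
1    9       3      Eli
3   10       3     Lena
8   11       4     Lena
4   12       1     Lena
drop duplicate customer (keep=last):
   qty  rating customer
1    9       3      Eli
4   12       1     Lena
So sum() = 21.

21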